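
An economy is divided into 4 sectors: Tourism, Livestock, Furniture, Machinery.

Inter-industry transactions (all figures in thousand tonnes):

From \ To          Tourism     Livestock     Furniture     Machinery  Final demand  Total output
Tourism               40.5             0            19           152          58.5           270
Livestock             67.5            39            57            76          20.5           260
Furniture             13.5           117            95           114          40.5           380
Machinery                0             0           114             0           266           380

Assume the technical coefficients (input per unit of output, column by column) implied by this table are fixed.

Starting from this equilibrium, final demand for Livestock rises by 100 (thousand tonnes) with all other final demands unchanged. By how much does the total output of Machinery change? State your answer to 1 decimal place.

Technical coefficients a_ij = z_ij / X_j:
  a_11 = 40.5/270 = 0.15, a_21 = 67.5/270 = 0.25, a_31 = 13.5/270 = 0.05, a_41 = 0/270 = 0.00
  a_12 = 0/260 = 0.00, a_22 = 39/260 = 0.15, a_32 = 117/260 = 0.45, a_42 = 0/260 = 0.00
  a_13 = 19/380 = 0.05, a_23 = 57/380 = 0.15, a_33 = 95/380 = 0.25, a_43 = 114/380 = 0.30
  a_14 = 152/380 = 0.40, a_24 = 76/380 = 0.20, a_34 = 114/380 = 0.30, a_44 = 0/380 = 0.00
I − A =
  [   0.85     0.00    -0.05    -0.40]
  [  -0.25     0.85    -0.15    -0.20]
  [  -0.05    -0.45     0.75    -0.30]
  [   0.00     0.00    -0.30     1.00]
Compute the cofactors C_ij = (−1)^(i+j)·(3×3 minor ij) of I−A; the adjugate is their transpose:
adj(I−A) = Cᵀ =
  [ 0.46650   0.07650   0.14450   0.24525]
  [ 0.17550   0.55250   0.22100   0.24700]
  [ 0.15500   0.38250   0.72250   0.35525]
  [ 0.04650   0.11475   0.21675   0.47675]
det(I−A) = Σ_j (I−A)_1j·C_1j = (0.85)(0.46650) + (0.00)(0.17550) + (-0.05)(0.15500) + (-0.40)(0.04650) = 0.370175
(I − A)⁻¹ = adj(I−A) / det(I−A) ≈
  [   1.2602     0.2067     0.3904     0.6625]
  [   0.4741     1.4925     0.5970     0.6673]
  [   0.4187     1.0333     1.9518     0.9597]
  [   0.1256     0.3100     0.5855     1.2879]
Δx = (I − A)⁻¹ Δd with Δd having +100 in the Livestock component and 0 elsewhere.
So Δx_4 = L_42 · (+100), where L_42 = adj(I−A)_42 / det(I−A) = 0.11475 / 0.370175.
Δx_4 = 0.11475 × (+100) / 0.370175 = 11.475 / 0.370175 ≈ 31.0.

Δx_4 = 31.0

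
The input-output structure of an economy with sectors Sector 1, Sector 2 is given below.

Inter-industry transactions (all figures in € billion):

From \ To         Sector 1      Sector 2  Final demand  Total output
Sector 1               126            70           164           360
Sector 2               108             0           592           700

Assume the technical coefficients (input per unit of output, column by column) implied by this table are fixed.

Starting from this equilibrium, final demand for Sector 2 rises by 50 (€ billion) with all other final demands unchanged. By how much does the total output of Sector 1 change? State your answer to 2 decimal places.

Δx_1 = 8.06

Technical coefficients a_ij = z_ij / X_j:
  a_11 = 126/360 = 0.35, a_21 = 108/360 = 0.30
  a_12 = 70/700 = 0.10, a_22 = 0/700 = 0.00
I − A =
  [   0.65    -0.10]
  [  -0.30     1.00]
det(I−A) = (0.65)(1.00) − (-0.10)(-0.30) = 0.6200
adj(I−A) = [[1.00, 0.10], [0.30, 0.65]]
(I − A)⁻¹ = adj(I−A) / det(I−A) ≈
  [   1.6129     0.1613]
  [   0.4839     1.0484]
Δx = (I − A)⁻¹ Δd with Δd having +50 in the Sector 2 component and 0 elsewhere.
So Δx_1 = L_12 · (+50), where L_12 = adj(I−A)_12 / det(I−A) = 0.10 / 0.6200.
Δx_1 = 0.10 × (+50) / 0.6200 = 5.00 / 0.6200 ≈ 8.06.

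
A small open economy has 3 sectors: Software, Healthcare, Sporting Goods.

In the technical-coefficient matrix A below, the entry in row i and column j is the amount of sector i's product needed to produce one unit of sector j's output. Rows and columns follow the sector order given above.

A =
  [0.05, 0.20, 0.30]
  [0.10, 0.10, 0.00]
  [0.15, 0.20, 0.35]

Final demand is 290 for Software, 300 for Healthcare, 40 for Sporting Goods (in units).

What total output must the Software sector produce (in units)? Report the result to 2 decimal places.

I − A =
  [   0.95    -0.20    -0.30]
  [  -0.10     0.90     0.00]
  [  -0.15    -0.20     0.65]
Cofactors of I−A, C_ij = (−1)^(i+j)·(minor ij) (rows/columns in the sector order above):
  C_11 = (0.90)(0.65) − (0.00)(-0.20) = 0.5850
  C_12 = −[(-0.10)(0.65) − (0.00)(-0.15)] = 0.0650
  C_13 = (-0.10)(-0.20) − (0.90)(-0.15) = 0.1550
  C_21 = −[(-0.20)(0.65) − (-0.30)(-0.20)] = 0.1900
  C_22 = (0.95)(0.65) − (-0.30)(-0.15) = 0.5725
  C_23 = −[(0.95)(-0.20) − (-0.20)(-0.15)] = 0.2200
  C_31 = (-0.20)(0.00) − (-0.30)(0.90) = 0.2700
  C_32 = −[(0.95)(0.00) − (-0.30)(-0.10)] = 0.0300
  C_33 = (0.95)(0.90) − (-0.20)(-0.10) = 0.8350
det(I−A) = Σ_j (I−A)_1j·C_1j = (0.95)(0.5850) + (-0.20)(0.0650) + (-0.30)(0.1550) = 0.49625
adj(I−A) = Cᵀ =
  [ 0.5850   0.1900   0.2700]
  [ 0.0650   0.5725   0.0300]
  [ 0.1550   0.2200   0.8350]
(I − A)⁻¹ = adj(I−A) / det(I−A) ≈
  [   1.1788     0.3829     0.5441]
  [   0.1310     1.1537     0.0605]
  [   0.3123     0.4433     1.6826]
x = (I − A)⁻¹ d = adj(I−A)·d / det(I−A), with det(I−A) = 0.49625:
  x_1 = (0.5850·290 + 0.1900·300 + 0.2700·40) / 0.49625 = 237.45 / 0.49625 ≈ 478.49
  x_2 = (0.0650·290 + 0.5725·300 + 0.0300·40) / 0.49625 = 191.80 / 0.49625 ≈ 386.50
  x_3 = (0.1550·290 + 0.2200·300 + 0.8350·40) / 0.49625 = 144.35 / 0.49625 ≈ 290.88

x_1 = 478.49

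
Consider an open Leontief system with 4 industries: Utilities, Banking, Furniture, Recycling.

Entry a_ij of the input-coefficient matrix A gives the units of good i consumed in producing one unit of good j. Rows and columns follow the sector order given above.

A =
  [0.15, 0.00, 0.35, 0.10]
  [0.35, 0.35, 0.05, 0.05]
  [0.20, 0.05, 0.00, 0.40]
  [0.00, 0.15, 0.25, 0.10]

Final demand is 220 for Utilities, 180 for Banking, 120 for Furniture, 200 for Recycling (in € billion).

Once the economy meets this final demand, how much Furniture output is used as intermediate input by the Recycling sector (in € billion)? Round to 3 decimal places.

I − A =
  [   0.85     0.00    -0.35    -0.10]
  [  -0.35     0.65    -0.05    -0.05]
  [  -0.20    -0.05     1.00    -0.40]
  [   0.00    -0.15    -0.25     0.90]
Compute the cofactors C_ij = (−1)^(i+j)·(3×3 minor ij) of I−A; the adjugate is their transpose:
adj(I−A) = Cᵀ =
  [ 0.506625   0.053000   0.219125   0.156625]
  [ 0.291500   0.612000   0.167875   0.141000]
  [ 0.152250   0.092250   0.485625   0.237875]
  [ 0.090875   0.127625   0.162875   0.498750]
det(I−A) = Σ_j (I−A)_1j·C_1j = (0.85)(0.506625) + (0.00)(0.291500) + (-0.35)(0.152250) + (-0.10)(0.090875) = 0.36825625
(I − A)⁻¹ = adj(I−A) / det(I−A) ≈
  [   1.3757     0.1439     0.5950     0.4253]
  [   0.7916     1.6619     0.4559     0.3829]
  [   0.4134     0.2505     1.3187     0.6459]
  [   0.2468     0.3466     0.4423     1.3544]
First solve x = (I − A)⁻¹ d = adj(I−A)·d / det(I−A); in particular x_4 = (0.090875·220 + 0.127625·180 + 0.162875·120 + 0.498750·200) / 0.36825625 = 162.26 / 0.36825625 ≈ 440.61710.
Intermediate flow from 3 to 4: z_34 = a_34 · x_4 = 0.40 × 162.26 / 0.36825625 = 64.904 / 0.36825625 ≈ 176.247.

z_34 = 176.247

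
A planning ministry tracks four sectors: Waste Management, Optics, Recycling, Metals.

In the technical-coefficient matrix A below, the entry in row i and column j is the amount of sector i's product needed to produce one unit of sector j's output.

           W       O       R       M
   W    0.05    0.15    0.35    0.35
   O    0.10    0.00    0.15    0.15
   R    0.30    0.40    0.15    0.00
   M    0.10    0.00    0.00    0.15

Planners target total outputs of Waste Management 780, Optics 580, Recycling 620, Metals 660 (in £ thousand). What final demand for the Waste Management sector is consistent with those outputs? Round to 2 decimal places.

d_W = 206.00

I − A =
  [   0.95    -0.15    -0.35    -0.35]
  [  -0.10     1.00    -0.15    -0.15]
  [  -0.30    -0.40     0.85     0.00]
  [  -0.10     0.00     0.00     0.85]
d = (I − A) x:
  d_W = (+0.95)·780 + (-0.15)·580 + (-0.35)·620 + (-0.35)·660 = 206.00
  d_O = (-0.10)·780 + (+1.00)·580 + (-0.15)·620 + (-0.15)·660 = 310.00
  d_R = (-0.30)·780 + (-0.40)·580 + (+0.85)·620 + (+0.00)·660 = 61.00
  d_M = (-0.10)·780 + (+0.00)·580 + (+0.00)·620 + (+0.85)·660 = 483.00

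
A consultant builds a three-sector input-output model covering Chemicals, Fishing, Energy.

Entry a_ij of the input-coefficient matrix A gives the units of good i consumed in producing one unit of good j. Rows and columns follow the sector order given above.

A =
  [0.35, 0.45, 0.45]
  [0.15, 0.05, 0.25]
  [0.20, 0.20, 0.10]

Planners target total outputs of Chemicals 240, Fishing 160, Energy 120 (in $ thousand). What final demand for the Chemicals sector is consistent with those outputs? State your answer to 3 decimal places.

I − A =
  [   0.65    -0.45    -0.45]
  [  -0.15     0.95    -0.25]
  [  -0.20    -0.20     0.90]
d = (I − A) x:
  d_1 = (+0.65)·240 + (-0.45)·160 + (-0.45)·120 = 30.000
  d_2 = (-0.15)·240 + (+0.95)·160 + (-0.25)·120 = 86.000
  d_3 = (-0.20)·240 + (-0.20)·160 + (+0.90)·120 = 28.000

d_1 = 30.000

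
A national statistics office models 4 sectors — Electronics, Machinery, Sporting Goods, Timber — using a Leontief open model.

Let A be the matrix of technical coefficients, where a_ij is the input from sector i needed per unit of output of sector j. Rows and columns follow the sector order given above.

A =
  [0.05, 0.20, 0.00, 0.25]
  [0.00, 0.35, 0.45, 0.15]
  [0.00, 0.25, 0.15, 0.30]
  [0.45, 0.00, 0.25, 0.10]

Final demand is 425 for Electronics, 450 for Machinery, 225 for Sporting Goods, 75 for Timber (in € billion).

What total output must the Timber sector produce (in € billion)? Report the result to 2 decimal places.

I − A =
  [   0.95    -0.20     0.00    -0.25]
  [   0.00     0.65    -0.45    -0.15]
  [   0.00    -0.25     0.85    -0.30]
  [  -0.45     0.00    -0.25     0.90]
Compute the cofactors C_ij = (−1)^(i+j)·(3×3 minor ij) of I−A; the adjugate is their transpose:
adj(I−A) = Cᵀ =
  [ 0.337875   0.153625   0.129125   0.162500]
  [ 0.118125   0.559875   0.369750   0.249375]
  [ 0.104625   0.212625   0.469125   0.220875]
  [ 0.198000   0.135875   0.194875   0.418000]
det(I−A) = Σ_j (I−A)_1j·C_1j = (0.95)(0.337875) + (-0.20)(0.118125) + (0.00)(0.104625) + (-0.25)(0.198000) = 0.24785625
(I − A)⁻¹ = adj(I−A) / det(I−A) ≈
  [   1.3632     0.6198     0.5210     0.6556]
  [   0.4766     2.2589     1.4918     1.0061]
  [   0.4221     0.8579     1.8927     0.8911]
  [   0.7989     0.5482     0.7862     1.6865]
x = (I − A)⁻¹ d = adj(I−A)·d / det(I−A), with det(I−A) = 0.24785625:
  x_E = (0.337875·425 + 0.153625·450 + 0.129125·225 + 0.162500·75) / 0.24785625 = 253.96875 / 0.24785625 ≈ 1024.66
  x_M = (0.118125·425 + 0.559875·450 + 0.369750·225 + 0.249375·75) / 0.24785625 = 404.04375 / 0.24785625 ≈ 1630.15
  x_S = (0.104625·425 + 0.212625·450 + 0.469125·225 + 0.220875·75) / 0.24785625 = 262.265625 / 0.24785625 ≈ 1058.14
  x_T = (0.198000·425 + 0.135875·450 + 0.194875·225 + 0.418000·75) / 0.24785625 = 220.490625 / 0.24785625 ≈ 889.59

x_T = 889.59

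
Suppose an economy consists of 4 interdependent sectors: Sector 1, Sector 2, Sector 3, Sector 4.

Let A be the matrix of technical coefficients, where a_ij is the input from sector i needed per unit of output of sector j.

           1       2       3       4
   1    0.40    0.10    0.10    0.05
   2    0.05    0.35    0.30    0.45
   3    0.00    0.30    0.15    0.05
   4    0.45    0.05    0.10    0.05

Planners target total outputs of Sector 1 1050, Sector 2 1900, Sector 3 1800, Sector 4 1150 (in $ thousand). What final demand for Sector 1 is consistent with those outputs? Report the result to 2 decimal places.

I − A =
  [   0.60    -0.10    -0.10    -0.05]
  [  -0.05     0.65    -0.30    -0.45]
  [   0.00    -0.30     0.85    -0.05]
  [  -0.45    -0.05    -0.10     0.95]
d = (I − A) x:
  d_1 = (+0.60)·1050 + (-0.10)·1900 + (-0.10)·1800 + (-0.05)·1150 = 202.50
  d_2 = (-0.05)·1050 + (+0.65)·1900 + (-0.30)·1800 + (-0.45)·1150 = 125.00
  d_3 = (+0.00)·1050 + (-0.30)·1900 + (+0.85)·1800 + (-0.05)·1150 = 902.50
  d_4 = (-0.45)·1050 + (-0.05)·1900 + (-0.10)·1800 + (+0.95)·1150 = 345.00

d_1 = 202.50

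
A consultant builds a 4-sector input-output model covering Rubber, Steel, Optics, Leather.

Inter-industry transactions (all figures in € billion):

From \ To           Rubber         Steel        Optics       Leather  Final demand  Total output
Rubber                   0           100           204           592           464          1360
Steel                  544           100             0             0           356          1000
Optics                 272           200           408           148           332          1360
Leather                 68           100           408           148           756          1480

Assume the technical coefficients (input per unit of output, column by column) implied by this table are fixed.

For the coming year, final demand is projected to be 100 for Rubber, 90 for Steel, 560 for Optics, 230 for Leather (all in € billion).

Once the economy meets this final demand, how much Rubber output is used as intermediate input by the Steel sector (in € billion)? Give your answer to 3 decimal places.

Technical coefficients a_ij = z_ij / X_j:
  a_11 = 0/1360 = 0.00, a_21 = 544/1360 = 0.40, a_31 = 272/1360 = 0.20, a_41 = 68/1360 = 0.05
  a_12 = 100/1000 = 0.10, a_22 = 100/1000 = 0.10, a_32 = 200/1000 = 0.20, a_42 = 100/1000 = 0.10
  a_13 = 204/1360 = 0.15, a_23 = 0/1360 = 0.00, a_33 = 408/1360 = 0.30, a_43 = 408/1360 = 0.30
  a_14 = 592/1480 = 0.40, a_24 = 0/1480 = 0.00, a_34 = 148/1480 = 0.10, a_44 = 148/1480 = 0.10
I − A =
  [   1.00    -0.10    -0.15    -0.40]
  [  -0.40     0.90     0.00     0.00]
  [  -0.20    -0.20     0.70    -0.10]
  [  -0.05    -0.10    -0.30     0.90]
Compute the cofactors C_ij = (−1)^(i+j)·(3×3 minor ij) of I−A; the adjugate is their transpose:
adj(I−A) = Cᵀ =
  [ 0.54000   0.14050   0.22950   0.26550]
  [ 0.24000   0.53425   0.10200   0.11800]
  [ 0.24250   0.21250   0.74000   0.19000]
  [ 0.13750   0.13800   0.27075   0.56300]
det(I−A) = Σ_j (I−A)_1j·C_1j = (1.00)(0.54000) + (-0.10)(0.24000) + (-0.15)(0.24250) + (-0.40)(0.13750) = 0.424625
(I − A)⁻¹ = adj(I−A) / det(I−A) ≈
  [   1.2717     0.3309     0.5405     0.6253]
  [   0.5652     1.2582     0.2402     0.2779]
  [   0.5711     0.5004     1.7427     0.4475]
  [   0.3238     0.3250     0.6376     1.3259]
First solve x = (I − A)⁻¹ d = adj(I−A)·d / det(I−A); in particular x_2 = (0.24000·100 + 0.53425·90 + 0.10200·560 + 0.11800·230) / 0.424625 = 156.3425 / 0.424625 ≈ 368.18958.
Intermediate flow from 1 to 2: z_12 = a_12 · x_2 = 0.10 × 156.3425 / 0.424625 = 15.63425 / 0.424625 ≈ 36.819.

z_12 = 36.819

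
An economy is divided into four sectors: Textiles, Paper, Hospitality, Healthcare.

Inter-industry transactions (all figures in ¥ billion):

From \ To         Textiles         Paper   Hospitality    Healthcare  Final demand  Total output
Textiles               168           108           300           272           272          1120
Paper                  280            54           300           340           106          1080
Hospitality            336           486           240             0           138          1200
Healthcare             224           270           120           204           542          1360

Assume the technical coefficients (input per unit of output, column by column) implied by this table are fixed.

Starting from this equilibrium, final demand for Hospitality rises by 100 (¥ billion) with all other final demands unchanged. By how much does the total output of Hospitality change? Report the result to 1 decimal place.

Technical coefficients a_ij = z_ij / X_j:
  a_11 = 168/1120 = 0.15, a_21 = 280/1120 = 0.25, a_31 = 336/1120 = 0.30, a_41 = 224/1120 = 0.20
  a_12 = 108/1080 = 0.10, a_22 = 54/1080 = 0.05, a_32 = 486/1080 = 0.45, a_42 = 270/1080 = 0.25
  a_13 = 300/1200 = 0.25, a_23 = 300/1200 = 0.25, a_33 = 240/1200 = 0.20, a_43 = 120/1200 = 0.10
  a_14 = 272/1360 = 0.20, a_24 = 340/1360 = 0.25, a_34 = 0/1360 = 0.00, a_44 = 204/1360 = 0.15
I − A =
  [   0.85    -0.10    -0.25    -0.20]
  [  -0.25     0.95    -0.25    -0.25]
  [  -0.30    -0.45     0.80     0.00]
  [  -0.20    -0.25    -0.10     0.85]
Compute the cofactors C_ij = (−1)^(i+j)·(3×3 minor ij) of I−A; the adjugate is their transpose:
adj(I−A) = Cᵀ =
  [ 0.489125   0.212625   0.241500   0.177625]
  [ 0.281250   0.476250   0.262500   0.206250]
  [ 0.341625   0.347625   0.556500   0.182625]
  [ 0.238000   0.231000   0.199500   0.423500]
det(I−A) = Σ_j (I−A)_1j·C_1j = (0.85)(0.489125) + (-0.10)(0.281250) + (-0.25)(0.341625) + (-0.20)(0.238000) = 0.254625
(I − A)⁻¹ = adj(I−A) / det(I−A) ≈
  [   1.9210     0.8351     0.9485     0.6976]
  [   1.1046     1.8704     1.0309     0.8100]
  [   1.3417     1.3652     2.1856     0.7172]
  [   0.9347     0.9072     0.7835     1.6632]
Δx = (I − A)⁻¹ Δd with Δd having +100 in the Hospitality component and 0 elsewhere.
So Δx_3 = L_33 · (+100), where L_33 = adj(I−A)_33 / det(I−A) = 0.556500 / 0.254625.
Δx_3 = 0.556500 × (+100) / 0.254625 = 55.65 / 0.254625 ≈ 218.6.

Δx_3 = 218.6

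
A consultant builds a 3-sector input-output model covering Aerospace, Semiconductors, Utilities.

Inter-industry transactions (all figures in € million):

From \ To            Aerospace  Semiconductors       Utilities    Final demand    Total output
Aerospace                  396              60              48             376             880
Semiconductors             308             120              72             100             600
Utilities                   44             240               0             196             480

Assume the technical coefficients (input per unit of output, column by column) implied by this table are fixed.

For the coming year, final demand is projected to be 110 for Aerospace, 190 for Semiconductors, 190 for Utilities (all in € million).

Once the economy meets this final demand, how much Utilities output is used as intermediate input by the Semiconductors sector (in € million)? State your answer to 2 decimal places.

Technical coefficients a_ij = z_ij / X_j:
  a_AA = 396/880 = 0.45, a_SA = 308/880 = 0.35, a_UA = 44/880 = 0.05
  a_AS = 60/600 = 0.10, a_SS = 120/600 = 0.20, a_US = 240/600 = 0.40
  a_AU = 48/480 = 0.10, a_SU = 72/480 = 0.15, a_UU = 0/480 = 0.00
I − A =
  [   0.55    -0.10    -0.10]
  [  -0.35     0.80    -0.15]
  [  -0.05    -0.40     1.00]
Cofactors of I−A, C_ij = (−1)^(i+j)·(minor ij) (rows/columns in the sector order above):
  C_11 = (0.80)(1.00) − (-0.15)(-0.40) = 0.7400
  C_12 = −[(-0.35)(1.00) − (-0.15)(-0.05)] = 0.3575
  C_13 = (-0.35)(-0.40) − (0.80)(-0.05) = 0.1800
  C_21 = −[(-0.10)(1.00) − (-0.10)(-0.40)] = 0.1400
  C_22 = (0.55)(1.00) − (-0.10)(-0.05) = 0.5450
  C_23 = −[(0.55)(-0.40) − (-0.10)(-0.05)] = 0.2250
  C_31 = (-0.10)(-0.15) − (-0.10)(0.80) = 0.0950
  C_32 = −[(0.55)(-0.15) − (-0.10)(-0.35)] = 0.1175
  C_33 = (0.55)(0.80) − (-0.10)(-0.35) = 0.4050
det(I−A) = Σ_j (I−A)_1j·C_1j = (0.55)(0.7400) + (-0.10)(0.3575) + (-0.10)(0.1800) = 0.35325
adj(I−A) = Cᵀ =
  [ 0.7400   0.1400   0.0950]
  [ 0.3575   0.5450   0.1175]
  [ 0.1800   0.2250   0.4050]
(I − A)⁻¹ = adj(I−A) / det(I−A) ≈
  [   2.0948     0.3963     0.2689]
  [   1.0120     1.5428     0.3326]
  [   0.5096     0.6369     1.1465]
First solve x = (I − A)⁻¹ d = adj(I−A)·d / det(I−A); in particular x_S = (0.3575·110 + 0.5450·190 + 0.1175·190) / 0.35325 = 165.20 / 0.35325 ≈ 467.6575.
Intermediate flow from U to S: z_US = a_US · x_S = 0.40 × 165.20 / 0.35325 = 66.08 / 0.35325 ≈ 187.06.

z_US = 187.06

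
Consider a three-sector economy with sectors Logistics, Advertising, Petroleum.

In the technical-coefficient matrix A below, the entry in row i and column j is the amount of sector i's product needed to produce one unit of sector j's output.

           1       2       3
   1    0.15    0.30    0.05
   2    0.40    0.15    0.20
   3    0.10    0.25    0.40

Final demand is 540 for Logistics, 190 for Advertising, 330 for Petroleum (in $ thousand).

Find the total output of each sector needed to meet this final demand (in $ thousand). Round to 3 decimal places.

I − A =
  [   0.85    -0.30    -0.05]
  [  -0.40     0.85    -0.20]
  [  -0.10    -0.25     0.60]
Cofactors of I−A, C_ij = (−1)^(i+j)·(minor ij) (rows/columns in the sector order above):
  C_11 = (0.85)(0.60) − (-0.20)(-0.25) = 0.4600
  C_12 = −[(-0.40)(0.60) − (-0.20)(-0.10)] = 0.2600
  C_13 = (-0.40)(-0.25) − (0.85)(-0.10) = 0.1850
  C_21 = −[(-0.30)(0.60) − (-0.05)(-0.25)] = 0.1925
  C_22 = (0.85)(0.60) − (-0.05)(-0.10) = 0.5050
  C_23 = −[(0.85)(-0.25) − (-0.30)(-0.10)] = 0.2425
  C_31 = (-0.30)(-0.20) − (-0.05)(0.85) = 0.1025
  C_32 = −[(0.85)(-0.20) − (-0.05)(-0.40)] = 0.1900
  C_33 = (0.85)(0.85) − (-0.30)(-0.40) = 0.6025
det(I−A) = Σ_j (I−A)_1j·C_1j = (0.85)(0.4600) + (-0.30)(0.2600) + (-0.05)(0.1850) = 0.30375
adj(I−A) = Cᵀ =
  [ 0.4600   0.1925   0.1025]
  [ 0.2600   0.5050   0.1900]
  [ 0.1850   0.2425   0.6025]
(I − A)⁻¹ = adj(I−A) / det(I−A) ≈
  [   1.5144     0.6337     0.3374]
  [   0.8560     1.6626     0.6255]
  [   0.6091     0.7984     1.9835]
x = (I − A)⁻¹ d = adj(I−A)·d / det(I−A), with det(I−A) = 0.30375:
  x_1 = (0.4600·540 + 0.1925·190 + 0.1025·330) / 0.30375 = 318.80 / 0.30375 ≈ 1049.547
  x_2 = (0.2600·540 + 0.5050·190 + 0.1900·330) / 0.30375 = 299.05 / 0.30375 ≈ 984.527
  x_3 = (0.1850·540 + 0.2425·190 + 0.6025·330) / 0.30375 = 344.80 / 0.30375 ≈ 1135.144

x_1 = 1049.547, x_2 = 984.527, x_3 = 1135.144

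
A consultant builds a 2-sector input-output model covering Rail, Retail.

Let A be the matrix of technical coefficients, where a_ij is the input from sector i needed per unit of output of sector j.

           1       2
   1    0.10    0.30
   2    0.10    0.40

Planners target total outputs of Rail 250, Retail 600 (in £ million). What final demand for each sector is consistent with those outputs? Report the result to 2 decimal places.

d_1 = 45.00, d_2 = 335.00

I − A =
  [   0.90    -0.30]
  [  -0.10     0.60]
d = (I − A) x:
  d_1 = (+0.90)·250 + (-0.30)·600 = 45.00
  d_2 = (-0.10)·250 + (+0.60)·600 = 335.00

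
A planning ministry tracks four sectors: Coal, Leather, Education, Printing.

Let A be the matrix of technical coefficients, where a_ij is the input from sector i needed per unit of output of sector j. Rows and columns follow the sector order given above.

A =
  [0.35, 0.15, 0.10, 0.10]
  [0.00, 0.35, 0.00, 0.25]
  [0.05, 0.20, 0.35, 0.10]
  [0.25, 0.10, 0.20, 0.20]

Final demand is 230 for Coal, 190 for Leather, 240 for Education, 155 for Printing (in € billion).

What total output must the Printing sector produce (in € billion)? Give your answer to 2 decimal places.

I − A =
  [   0.65    -0.15    -0.10    -0.10]
  [   0.00     0.65     0.00    -0.25]
  [  -0.05    -0.20     0.65    -0.10]
  [  -0.25    -0.10    -0.20     0.80]
Compute the cofactors C_ij = (−1)^(i+j)·(3×3 minor ij) of I−A; the adjugate is their transpose:
adj(I−A) = Cᵀ =
  [ 0.298750   0.102500   0.070000   0.078125]
  [ 0.043125   0.301250   0.038750   0.104375]
  [ 0.053500   0.115750   0.296125   0.079875]
  [ 0.112125   0.098625   0.100750   0.271375]
det(I−A) = Σ_j (I−A)_1j·C_1j = (0.65)(0.298750) + (-0.15)(0.043125) + (-0.10)(0.053500) + (-0.10)(0.112125) = 0.17115625
(I − A)⁻¹ = adj(I−A) / det(I−A) ≈
  [   1.7455     0.5989     0.4090     0.4565]
  [   0.2520     1.7601     0.2264     0.6098]
  [   0.3126     0.6763     1.7301     0.4667]
  [   0.6551     0.5762     0.5886     1.5855]
x = (I − A)⁻¹ d = adj(I−A)·d / det(I−A), with det(I−A) = 0.17115625:
  x_1 = (0.298750·230 + 0.102500·190 + 0.070000·240 + 0.078125·155) / 0.17115625 = 117.096875 / 0.17115625 ≈ 684.15
  x_2 = (0.043125·230 + 0.301250·190 + 0.038750·240 + 0.104375·155) / 0.17115625 = 92.634375 / 0.17115625 ≈ 541.23
  x_3 = (0.053500·230 + 0.115750·190 + 0.296125·240 + 0.079875·155) / 0.17115625 = 117.748125 / 0.17115625 ≈ 687.96
  x_4 = (0.112125·230 + 0.098625·190 + 0.100750·240 + 0.271375·155) / 0.17115625 = 110.770625 / 0.17115625 ≈ 647.19

x_4 = 647.19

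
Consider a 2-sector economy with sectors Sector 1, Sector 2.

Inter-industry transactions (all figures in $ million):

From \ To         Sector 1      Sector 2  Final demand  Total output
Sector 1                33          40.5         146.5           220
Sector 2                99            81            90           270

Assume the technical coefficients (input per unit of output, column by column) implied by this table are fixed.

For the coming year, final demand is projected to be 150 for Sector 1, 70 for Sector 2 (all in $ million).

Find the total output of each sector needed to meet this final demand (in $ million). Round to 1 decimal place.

x_1 = 219.0, x_2 = 240.8

Technical coefficients a_ij = z_ij / X_j:
  a_11 = 33/220 = 0.15, a_21 = 99/220 = 0.45
  a_12 = 40.5/270 = 0.15, a_22 = 81/270 = 0.30
I − A =
  [   0.85    -0.15]
  [  -0.45     0.70]
det(I−A) = (0.85)(0.70) − (-0.15)(-0.45) = 0.5275
adj(I−A) = [[0.70, 0.15], [0.45, 0.85]]
(I − A)⁻¹ = adj(I−A) / det(I−A) ≈
  [   1.3270     0.2844]
  [   0.8531     1.6114]
x = (I − A)⁻¹ d = adj(I−A)·d / det(I−A), with det(I−A) = 0.5275:
  x_1 = (0.70·150 + 0.15·70) / 0.5275 = 115.50 / 0.5275 ≈ 219.0
  x_2 = (0.45·150 + 0.85·70) / 0.5275 = 127.00 / 0.5275 ≈ 240.8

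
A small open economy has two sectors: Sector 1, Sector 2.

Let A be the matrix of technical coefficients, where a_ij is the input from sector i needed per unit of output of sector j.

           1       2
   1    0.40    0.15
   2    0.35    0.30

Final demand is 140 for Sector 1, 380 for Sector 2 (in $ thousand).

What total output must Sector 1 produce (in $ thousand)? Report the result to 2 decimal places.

x_1 = 421.77

I − A =
  [   0.60    -0.15]
  [  -0.35     0.70]
det(I−A) = (0.60)(0.70) − (-0.15)(-0.35) = 0.3675
adj(I−A) = [[0.70, 0.15], [0.35, 0.60]]
(I − A)⁻¹ = adj(I−A) / det(I−A) ≈
  [   1.9048     0.4082]
  [   0.9524     1.6327]
x = (I − A)⁻¹ d = adj(I−A)·d / det(I−A), with det(I−A) = 0.3675:
  x_1 = (0.70·140 + 0.15·380) / 0.3675 = 155.00 / 0.3675 ≈ 421.77
  x_2 = (0.35·140 + 0.60·380) / 0.3675 = 277.00 / 0.3675 ≈ 753.74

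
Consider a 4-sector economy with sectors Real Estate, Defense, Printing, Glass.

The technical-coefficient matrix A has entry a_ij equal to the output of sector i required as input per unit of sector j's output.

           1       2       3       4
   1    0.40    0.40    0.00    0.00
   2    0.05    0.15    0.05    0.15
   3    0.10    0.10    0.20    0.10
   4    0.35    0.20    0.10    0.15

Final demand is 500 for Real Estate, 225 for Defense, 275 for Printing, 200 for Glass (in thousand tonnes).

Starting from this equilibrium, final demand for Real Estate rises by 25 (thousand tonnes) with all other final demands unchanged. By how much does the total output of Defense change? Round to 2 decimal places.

I − A =
  [   0.60    -0.40     0.00     0.00]
  [  -0.05     0.85    -0.05    -0.15]
  [  -0.10    -0.10     0.80    -0.10]
  [  -0.35    -0.20    -0.10     0.85]
Compute the cofactors C_ij = (−1)^(i+j)·(3×3 minor ij) of I−A; the adjugate is their transpose:
adj(I−A) = Cᵀ =
  [ 0.53875   0.26800   0.02300   0.05000]
  [ 0.08300   0.40200   0.03450   0.07500]
  [ 0.10950   0.11100   0.37750   0.06400]
  [ 0.25425   0.21800   0.06200   0.38700]
det(I−A) = Σ_j (I−A)_1j·C_1j = (0.60)(0.53875) + (-0.40)(0.08300) + (0.00)(0.10950) + (0.00)(0.25425) = 0.29005
(I − A)⁻¹ = adj(I−A) / det(I−A) ≈
  [   1.8574     0.9240     0.0793     0.1724]
  [   0.2862     1.3860     0.1189     0.2586]
  [   0.3775     0.3827     1.3015     0.2207]
  [   0.8766     0.7516     0.2138     1.3343]
Δx = (I − A)⁻¹ Δd with Δd having +25 in the Real Estate component and 0 elsewhere.
So Δx_2 = L_21 · (+25), where L_21 = adj(I−A)_21 / det(I−A) = 0.08300 / 0.29005.
Δx_2 = 0.08300 × (+25) / 0.29005 = 2.075 / 0.29005 ≈ 7.15.

Δx_2 = 7.15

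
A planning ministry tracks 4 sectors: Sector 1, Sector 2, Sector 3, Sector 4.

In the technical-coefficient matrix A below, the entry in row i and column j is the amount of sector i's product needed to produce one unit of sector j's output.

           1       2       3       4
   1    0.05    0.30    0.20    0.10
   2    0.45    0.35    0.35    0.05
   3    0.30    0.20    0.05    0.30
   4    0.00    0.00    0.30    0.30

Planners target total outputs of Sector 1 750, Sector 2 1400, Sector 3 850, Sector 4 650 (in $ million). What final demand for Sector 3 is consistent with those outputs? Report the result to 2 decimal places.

d_3 = 107.50

I − A =
  [   0.95    -0.30    -0.20    -0.10]
  [  -0.45     0.65    -0.35    -0.05]
  [  -0.30    -0.20     0.95    -0.30]
  [   0.00     0.00    -0.30     0.70]
d = (I − A) x:
  d_1 = (+0.95)·750 + (-0.30)·1400 + (-0.20)·850 + (-0.10)·650 = 57.50
  d_2 = (-0.45)·750 + (+0.65)·1400 + (-0.35)·850 + (-0.05)·650 = 242.50
  d_3 = (-0.30)·750 + (-0.20)·1400 + (+0.95)·850 + (-0.30)·650 = 107.50
  d_4 = (+0.00)·750 + (+0.00)·1400 + (-0.30)·850 + (+0.70)·650 = 200.00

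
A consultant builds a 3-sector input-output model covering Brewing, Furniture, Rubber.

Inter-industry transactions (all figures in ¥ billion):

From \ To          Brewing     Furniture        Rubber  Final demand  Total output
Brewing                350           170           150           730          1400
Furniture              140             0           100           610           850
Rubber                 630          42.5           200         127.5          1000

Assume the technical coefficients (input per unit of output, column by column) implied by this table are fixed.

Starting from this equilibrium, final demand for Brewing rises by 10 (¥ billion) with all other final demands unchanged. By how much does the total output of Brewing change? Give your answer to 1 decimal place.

Δx_1 = 15.8

Technical coefficients a_ij = z_ij / X_j:
  a_11 = 350/1400 = 0.25, a_21 = 140/1400 = 0.10, a_31 = 630/1400 = 0.45
  a_12 = 170/850 = 0.20, a_22 = 0/850 = 0.00, a_32 = 42.5/850 = 0.05
  a_13 = 150/1000 = 0.15, a_23 = 100/1000 = 0.10, a_33 = 200/1000 = 0.20
I − A =
  [   0.75    -0.20    -0.15]
  [  -0.10     1.00    -0.10]
  [  -0.45    -0.05     0.80]
Cofactors of I−A, C_ij = (−1)^(i+j)·(minor ij) (rows/columns in the sector order above):
  C_11 = (1.00)(0.80) − (-0.10)(-0.05) = 0.7950
  C_12 = −[(-0.10)(0.80) − (-0.10)(-0.45)] = 0.1250
  C_13 = (-0.10)(-0.05) − (1.00)(-0.45) = 0.4550
  C_21 = −[(-0.20)(0.80) − (-0.15)(-0.05)] = 0.1675
  C_22 = (0.75)(0.80) − (-0.15)(-0.45) = 0.5325
  C_23 = −[(0.75)(-0.05) − (-0.20)(-0.45)] = 0.1275
  C_31 = (-0.20)(-0.10) − (-0.15)(1.00) = 0.1700
  C_32 = −[(0.75)(-0.10) − (-0.15)(-0.10)] = 0.0900
  C_33 = (0.75)(1.00) − (-0.20)(-0.10) = 0.7300
det(I−A) = Σ_j (I−A)_1j·C_1j = (0.75)(0.7950) + (-0.20)(0.1250) + (-0.15)(0.4550) = 0.5030
adj(I−A) = Cᵀ =
  [ 0.7950   0.1675   0.1700]
  [ 0.1250   0.5325   0.0900]
  [ 0.4550   0.1275   0.7300]
(I − A)⁻¹ = adj(I−A) / det(I−A) ≈
  [   1.5805     0.3330     0.3380]
  [   0.2485     1.0586     0.1789]
  [   0.9046     0.2535     1.4513]
Δx = (I − A)⁻¹ Δd with Δd having +10 in the Brewing component and 0 elsewhere.
So Δx_1 = L_11 · (+10), where L_11 = adj(I−A)_11 / det(I−A) = 0.7950 / 0.5030.
Δx_1 = 0.7950 × (+10) / 0.5030 = 7.95 / 0.5030 ≈ 15.8.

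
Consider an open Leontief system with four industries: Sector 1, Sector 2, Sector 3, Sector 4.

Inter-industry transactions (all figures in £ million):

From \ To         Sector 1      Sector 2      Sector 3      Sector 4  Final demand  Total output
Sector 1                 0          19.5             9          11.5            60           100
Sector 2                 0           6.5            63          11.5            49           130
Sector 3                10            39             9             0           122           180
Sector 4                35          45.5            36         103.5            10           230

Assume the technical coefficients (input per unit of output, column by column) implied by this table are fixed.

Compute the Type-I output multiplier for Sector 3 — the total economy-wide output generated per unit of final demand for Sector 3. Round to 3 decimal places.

m_3 = 2.788

Technical coefficients a_ij = z_ij / X_j:
  a_11 = 0/100 = 0.00, a_21 = 0/100 = 0.00, a_31 = 10/100 = 0.10, a_41 = 35/100 = 0.35
  a_12 = 19.5/130 = 0.15, a_22 = 6.5/130 = 0.05, a_32 = 39/130 = 0.30, a_42 = 45.5/130 = 0.35
  a_13 = 9/180 = 0.05, a_23 = 63/180 = 0.35, a_33 = 9/180 = 0.05, a_43 = 36/180 = 0.20
  a_14 = 11.5/230 = 0.05, a_24 = 11.5/230 = 0.05, a_34 = 0/230 = 0.00, a_44 = 103.5/230 = 0.45
I − A =
  [   1.00    -0.15    -0.05    -0.05]
  [   0.00     0.95    -0.35    -0.05]
  [  -0.10    -0.30     0.95     0.00]
  [  -0.35    -0.35    -0.20     0.55]
Compute the cofactors C_ij = (−1)^(i+j)·(3×3 minor ij) of I−A; the adjugate is their transpose:
adj(I−A) = Cᵀ =
  [ 0.419000   0.106250   0.071250   0.047750]
  [ 0.036875   0.502125   0.197250   0.049000]
  [ 0.055750   0.169750   0.485750   0.020500]
  [ 0.310375   0.448875   0.347500   0.787500]
det(I−A) = Σ_j (I−A)_1j·C_1j = (1.00)(0.419000) + (-0.15)(0.036875) + (-0.05)(0.055750) + (-0.05)(0.310375) = 0.3951625
(I − A)⁻¹ = adj(I−A) / det(I−A) ≈
  [   1.0603     0.2689     0.1803     0.1208]
  [   0.0933     1.2707     0.4992     0.1240]
  [   0.1411     0.4296     1.2292     0.0519]
  [   0.7854     1.1359     0.8794     1.9929]
The output multiplier for sector j is the column-j sum of the Leontief inverse (I − A)⁻¹ = adj(I−A) / det(I−A).
Column 3 of adj(I−A): (0.071250, 0.197250, 0.485750, 0.347500); det(I−A) = 0.3951625.
m_3 = (0.071250 + 0.197250 + 0.485750 + 0.347500) / 0.3951625 = 1.10175 / 0.3951625 ≈ 2.788.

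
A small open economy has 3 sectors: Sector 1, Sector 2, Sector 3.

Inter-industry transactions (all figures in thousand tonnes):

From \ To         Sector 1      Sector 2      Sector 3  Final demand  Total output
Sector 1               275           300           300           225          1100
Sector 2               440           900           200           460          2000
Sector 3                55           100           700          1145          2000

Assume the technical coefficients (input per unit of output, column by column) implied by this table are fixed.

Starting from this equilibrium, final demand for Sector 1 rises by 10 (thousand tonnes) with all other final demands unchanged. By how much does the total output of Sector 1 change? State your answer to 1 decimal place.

Δx_1 = 16.2

Technical coefficients a_ij = z_ij / X_j:
  a_11 = 275/1100 = 0.25, a_21 = 440/1100 = 0.40, a_31 = 55/1100 = 0.05
  a_12 = 300/2000 = 0.15, a_22 = 900/2000 = 0.45, a_32 = 100/2000 = 0.05
  a_13 = 300/2000 = 0.15, a_23 = 200/2000 = 0.10, a_33 = 700/2000 = 0.35
I − A =
  [   0.75    -0.15    -0.15]
  [  -0.40     0.55    -0.10]
  [  -0.05    -0.05     0.65]
Cofactors of I−A, C_ij = (−1)^(i+j)·(minor ij) (rows/columns in the sector order above):
  C_11 = (0.55)(0.65) − (-0.10)(-0.05) = 0.3525
  C_12 = −[(-0.40)(0.65) − (-0.10)(-0.05)] = 0.2650
  C_13 = (-0.40)(-0.05) − (0.55)(-0.05) = 0.0475
  C_21 = −[(-0.15)(0.65) − (-0.15)(-0.05)] = 0.1050
  C_22 = (0.75)(0.65) − (-0.15)(-0.05) = 0.4800
  C_23 = −[(0.75)(-0.05) − (-0.15)(-0.05)] = 0.0450
  C_31 = (-0.15)(-0.10) − (-0.15)(0.55) = 0.0975
  C_32 = −[(0.75)(-0.10) − (-0.15)(-0.40)] = 0.1350
  C_33 = (0.75)(0.55) − (-0.15)(-0.40) = 0.3525
det(I−A) = Σ_j (I−A)_1j·C_1j = (0.75)(0.3525) + (-0.15)(0.2650) + (-0.15)(0.0475) = 0.2175
adj(I−A) = Cᵀ =
  [ 0.3525   0.1050   0.0975]
  [ 0.2650   0.4800   0.1350]
  [ 0.0475   0.0450   0.3525]
(I − A)⁻¹ = adj(I−A) / det(I−A) ≈
  [   1.6207     0.4828     0.4483]
  [   1.2184     2.2069     0.6207]
  [   0.2184     0.2069     1.6207]
Δx = (I − A)⁻¹ Δd with Δd having +10 in the Sector 1 component and 0 elsewhere.
So Δx_1 = L_11 · (+10), where L_11 = adj(I−A)_11 / det(I−A) = 0.3525 / 0.2175.
Δx_1 = 0.3525 × (+10) / 0.2175 = 3.525 / 0.2175 ≈ 16.2.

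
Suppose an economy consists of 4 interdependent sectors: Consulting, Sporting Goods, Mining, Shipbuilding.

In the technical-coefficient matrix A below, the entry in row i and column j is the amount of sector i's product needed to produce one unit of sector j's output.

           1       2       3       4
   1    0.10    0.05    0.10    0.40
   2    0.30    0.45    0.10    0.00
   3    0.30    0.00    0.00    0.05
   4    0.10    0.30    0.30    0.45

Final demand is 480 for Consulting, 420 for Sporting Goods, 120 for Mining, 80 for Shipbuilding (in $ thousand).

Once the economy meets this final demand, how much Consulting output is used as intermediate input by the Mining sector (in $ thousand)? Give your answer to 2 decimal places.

z_13 = 63.23

I − A =
  [   0.90    -0.05    -0.10    -0.40]
  [  -0.30     0.55    -0.10     0.00]
  [  -0.30     0.00     1.00    -0.05]
  [  -0.10    -0.30    -0.30     0.55]
Compute the cofactors C_ij = (−1)^(i+j)·(3×3 minor ij) of I−A; the adjugate is their transpose:
adj(I−A) = Cᵀ =
  [ 0.29275   0.14825   0.11100   0.22300]
  [ 0.17750   0.38850   0.09800   0.13800]
  [ 0.09800   0.05800   0.20600   0.09000]
  [ 0.20350   0.27050   0.18600   0.46200]
det(I−A) = Σ_j (I−A)_1j·C_1j = (0.90)(0.29275) + (-0.05)(0.17750) + (-0.10)(0.09800) + (-0.40)(0.20350) = 0.1634
(I − A)⁻¹ = adj(I−A) / det(I−A) ≈
  [   1.7916     0.9073     0.6793     1.3647]
  [   1.0863     2.3776     0.5998     0.8446]
  [   0.5998     0.3550     1.2607     0.5508]
  [   1.2454     1.6554     1.1383     2.8274]
First solve x = (I − A)⁻¹ d = adj(I−A)·d / det(I−A); in particular x_3 = (0.09800·480 + 0.05800·420 + 0.20600·120 + 0.09000·80) / 0.1634 = 103.32 / 0.1634 ≈ 632.3133.
Intermediate flow from 1 to 3: z_13 = a_13 · x_3 = 0.10 × 103.32 / 0.1634 = 10.332 / 0.1634 ≈ 63.23.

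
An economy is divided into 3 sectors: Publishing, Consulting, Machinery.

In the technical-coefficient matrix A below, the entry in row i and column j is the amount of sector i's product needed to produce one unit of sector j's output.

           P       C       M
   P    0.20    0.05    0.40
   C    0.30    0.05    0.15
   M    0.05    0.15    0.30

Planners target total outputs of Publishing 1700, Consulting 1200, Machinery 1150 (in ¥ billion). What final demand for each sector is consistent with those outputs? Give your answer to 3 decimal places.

d_P = 840.000, d_C = 457.500, d_M = 540.000

I − A =
  [   0.80    -0.05    -0.40]
  [  -0.30     0.95    -0.15]
  [  -0.05    -0.15     0.70]
d = (I − A) x:
  d_P = (+0.80)·1700 + (-0.05)·1200 + (-0.40)·1150 = 840.000
  d_C = (-0.30)·1700 + (+0.95)·1200 + (-0.15)·1150 = 457.500
  d_M = (-0.05)·1700 + (-0.15)·1200 + (+0.70)·1150 = 540.000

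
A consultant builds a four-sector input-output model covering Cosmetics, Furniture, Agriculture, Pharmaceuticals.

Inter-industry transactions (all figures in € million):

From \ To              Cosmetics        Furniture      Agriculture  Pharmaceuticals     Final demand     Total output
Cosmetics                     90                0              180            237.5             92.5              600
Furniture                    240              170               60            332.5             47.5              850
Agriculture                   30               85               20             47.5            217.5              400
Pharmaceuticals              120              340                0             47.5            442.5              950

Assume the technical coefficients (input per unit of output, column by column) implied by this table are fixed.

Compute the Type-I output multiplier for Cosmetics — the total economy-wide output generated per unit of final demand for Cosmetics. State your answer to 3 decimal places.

m_1 = 3.809

Technical coefficients a_ij = z_ij / X_j:
  a_11 = 90/600 = 0.15, a_21 = 240/600 = 0.40, a_31 = 30/600 = 0.05, a_41 = 120/600 = 0.20
  a_12 = 0/850 = 0.00, a_22 = 170/850 = 0.20, a_32 = 85/850 = 0.10, a_42 = 340/850 = 0.40
  a_13 = 180/400 = 0.45, a_23 = 60/400 = 0.15, a_33 = 20/400 = 0.05, a_43 = 0/400 = 0.00
  a_14 = 237.5/950 = 0.25, a_24 = 332.5/950 = 0.35, a_34 = 47.5/950 = 0.05, a_44 = 47.5/950 = 0.05
I − A =
  [   0.85     0.00    -0.45    -0.25]
  [  -0.40     0.80    -0.15    -0.35]
  [  -0.05    -0.10     0.95    -0.05]
  [  -0.20    -0.40     0.00     0.95]
Compute the cofactors C_ij = (−1)^(i+j)·(3×3 minor ij) of I−A; the adjugate is their transpose:
adj(I−A) = Cᵀ =
  [ 0.571750   0.146750   0.294000   0.220000]
  [ 0.436125   0.693750   0.316125   0.387000]
  [ 0.092000   0.097750   0.447000   0.083750]
  [ 0.304000   0.323000   0.195000   0.597250]
det(I−A) = Σ_j (I−A)_1j·C_1j = (0.85)(0.571750) + (0.00)(0.436125) + (-0.45)(0.092000) + (-0.25)(0.304000) = 0.3685875
(I − A)⁻¹ = adj(I−A) / det(I−A) ≈
  [   1.5512     0.3981     0.7976     0.5969]
  [   1.1832     1.8822     0.8577     1.0500]
  [   0.2496     0.2652     1.2127     0.2272]
  [   0.8248     0.8763     0.5290     1.6204]
The output multiplier for sector j is the column-j sum of the Leontief inverse (I − A)⁻¹ = adj(I−A) / det(I−A).
Column 1 of adj(I−A): (0.571750, 0.436125, 0.092000, 0.304000); det(I−A) = 0.3685875.
m_1 = (0.571750 + 0.436125 + 0.092000 + 0.304000) / 0.3685875 = 1.403875 / 0.3685875 ≈ 3.809.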